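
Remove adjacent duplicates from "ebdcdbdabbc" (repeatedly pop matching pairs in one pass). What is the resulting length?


Input: ebdcdbdabbc
Stack-based adjacent duplicate removal:
  Read 'e': push. Stack: e
  Read 'b': push. Stack: eb
  Read 'd': push. Stack: ebd
  Read 'c': push. Stack: ebdc
  Read 'd': push. Stack: ebdcd
  Read 'b': push. Stack: ebdcdb
  Read 'd': push. Stack: ebdcdbd
  Read 'a': push. Stack: ebdcdbda
  Read 'b': push. Stack: ebdcdbdab
  Read 'b': matches stack top 'b' => pop. Stack: ebdcdbda
  Read 'c': push. Stack: ebdcdbdac
Final stack: "ebdcdbdac" (length 9)

9


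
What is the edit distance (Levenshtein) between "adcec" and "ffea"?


Computing edit distance: "adcec" -> "ffea"
DP table:
           f    f    e    a
      0    1    2    3    4
  a   1    1    2    3    3
  d   2    2    2    3    4
  c   3    3    3    3    4
  e   4    4    4    3    4
  c   5    5    5    4    4
Edit distance = dp[5][4] = 4

4


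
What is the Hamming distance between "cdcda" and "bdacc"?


Comparing "cdcda" and "bdacc" position by position:
  Position 0: 'c' vs 'b' => differ
  Position 1: 'd' vs 'd' => same
  Position 2: 'c' vs 'a' => differ
  Position 3: 'd' vs 'c' => differ
  Position 4: 'a' vs 'c' => differ
Total differences (Hamming distance): 4

4


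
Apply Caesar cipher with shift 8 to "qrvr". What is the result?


Caesar cipher: shift "qrvr" by 8
  'q' (pos 16) + 8 = pos 24 = 'y'
  'r' (pos 17) + 8 = pos 25 = 'z'
  'v' (pos 21) + 8 = pos 3 = 'd'
  'r' (pos 17) + 8 = pos 25 = 'z'
Result: yzdz

yzdz


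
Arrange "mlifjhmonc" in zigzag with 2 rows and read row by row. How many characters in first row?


Zigzag "mlifjhmonc" into 2 rows:
Placing characters:
  'm' => row 0
  'l' => row 1
  'i' => row 0
  'f' => row 1
  'j' => row 0
  'h' => row 1
  'm' => row 0
  'o' => row 1
  'n' => row 0
  'c' => row 1
Rows:
  Row 0: "mijmn"
  Row 1: "lfhoc"
First row length: 5

5


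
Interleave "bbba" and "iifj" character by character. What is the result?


Interleaving "bbba" and "iifj":
  Position 0: 'b' from first, 'i' from second => "bi"
  Position 1: 'b' from first, 'i' from second => "bi"
  Position 2: 'b' from first, 'f' from second => "bf"
  Position 3: 'a' from first, 'j' from second => "aj"
Result: bibibfaj

bibibfaj


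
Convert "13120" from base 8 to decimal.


Input: "13120" in base 8
Positional expansion:
  Digit '1' (value 1) x 8^4 = 4096
  Digit '3' (value 3) x 8^3 = 1536
  Digit '1' (value 1) x 8^2 = 64
  Digit '2' (value 2) x 8^1 = 16
  Digit '0' (value 0) x 8^0 = 0
Sum = 5712

5712


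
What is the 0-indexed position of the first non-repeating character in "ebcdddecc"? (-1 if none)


Input: ebcdddecc
Character frequencies:
  'b': 1
  'c': 3
  'd': 3
  'e': 2
Scanning left to right for freq == 1:
  Position 0 ('e'): freq=2, skip
  Position 1 ('b'): unique! => answer = 1

1


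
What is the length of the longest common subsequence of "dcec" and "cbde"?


LCS of "dcec" and "cbde"
DP table:
           c    b    d    e
      0    0    0    0    0
  d   0    0    0    1    1
  c   0    1    1    1    1
  e   0    1    1    1    2
  c   0    1    1    1    2
LCS length = dp[4][4] = 2

2


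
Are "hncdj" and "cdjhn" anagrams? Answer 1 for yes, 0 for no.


Strings: "hncdj", "cdjhn"
Sorted first:  cdhjn
Sorted second: cdhjn
Sorted forms match => anagrams

1


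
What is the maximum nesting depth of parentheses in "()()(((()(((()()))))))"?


Input: "()()(((()(((()()))))))"
Tracking depth:
  Position 0 '(': depth becomes 1
  Position 1 ')': depth becomes 0
  Position 2 '(': depth becomes 1
  Position 3 ')': depth becomes 0
  Position 4 '(': depth becomes 1
  Position 5 '(': depth becomes 2
  Position 6 '(': depth becomes 3
  Position 7 '(': depth becomes 4
  Position 8 ')': depth becomes 3
  Position 9 '(': depth becomes 4
  Position 10 '(': depth becomes 5
  Position 11 '(': depth becomes 6
  Position 12 '(': depth becomes 7
  Position 13 ')': depth becomes 6
  Position 14 '(': depth becomes 7
  Position 15 ')': depth becomes 6
  Position 16 ')': depth becomes 5
  Position 17 ')': depth becomes 4
  Position 18 ')': depth becomes 3
  Position 19 ')': depth becomes 2
  Position 20 ')': depth becomes 1
  Position 21 ')': depth becomes 0
Maximum depth reached: 7

7


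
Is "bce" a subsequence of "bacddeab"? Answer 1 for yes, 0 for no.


Check if "bce" is a subsequence of "bacddeab"
Greedy scan:
  Position 0 ('b'): matches sub[0] = 'b'
  Position 1 ('a'): no match needed
  Position 2 ('c'): matches sub[1] = 'c'
  Position 3 ('d'): no match needed
  Position 4 ('d'): no match needed
  Position 5 ('e'): matches sub[2] = 'e'
  Position 6 ('a'): no match needed
  Position 7 ('b'): no match needed
All 3 characters matched => is a subsequence

1


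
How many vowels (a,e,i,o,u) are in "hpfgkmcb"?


Input: hpfgkmcb
Checking each character:
  'h' at position 0: consonant
  'p' at position 1: consonant
  'f' at position 2: consonant
  'g' at position 3: consonant
  'k' at position 4: consonant
  'm' at position 5: consonant
  'c' at position 6: consonant
  'b' at position 7: consonant
Total vowels: 0

0


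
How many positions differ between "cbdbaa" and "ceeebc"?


Comparing "cbdbaa" and "ceeebc" position by position:
  Position 0: 'c' vs 'c' => same
  Position 1: 'b' vs 'e' => DIFFER
  Position 2: 'd' vs 'e' => DIFFER
  Position 3: 'b' vs 'e' => DIFFER
  Position 4: 'a' vs 'b' => DIFFER
  Position 5: 'a' vs 'c' => DIFFER
Positions that differ: 5

5


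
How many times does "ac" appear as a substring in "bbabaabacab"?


Searching for "ac" in "bbabaabacab"
Scanning each position:
  Position 0: "bb" => no
  Position 1: "ba" => no
  Position 2: "ab" => no
  Position 3: "ba" => no
  Position 4: "aa" => no
  Position 5: "ab" => no
  Position 6: "ba" => no
  Position 7: "ac" => MATCH
  Position 8: "ca" => no
  Position 9: "ab" => no
Total occurrences: 1

1


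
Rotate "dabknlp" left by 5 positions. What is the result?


Input: "dabknlp", rotate left by 5
First 5 characters: "dabkn"
Remaining characters: "lp"
Concatenate remaining + first: "lp" + "dabkn" = "lpdabkn"

lpdabkn


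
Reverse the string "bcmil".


Input: bcmil
Reading characters right to left:
  Position 4: 'l'
  Position 3: 'i'
  Position 2: 'm'
  Position 1: 'c'
  Position 0: 'b'
Reversed: limcb

limcb


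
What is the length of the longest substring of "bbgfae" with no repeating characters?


Input: "bbgfae"
Sliding window (track last position of each char):
  Position 0 ('b'): window [0,0] length 1 -- new best
  Position 1 ('b'): repeat (last at 0), move window start to 1
  Position 1 ('b'): window [1,1] length 1
  Position 2 ('g'): window [1,2] length 2 -- new best
  Position 3 ('f'): window [1,3] length 3 -- new best
  Position 4 ('a'): window [1,4] length 4 -- new best
  Position 5 ('e'): window [1,5] length 5 -- new best
Longest substring with no repeats: "bgfae" with length 5

5


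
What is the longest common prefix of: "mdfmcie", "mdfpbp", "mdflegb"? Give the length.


Words: mdfmcie, mdfpbp, mdflegb
  Position 0: all 'm' => match
  Position 1: all 'd' => match
  Position 2: all 'f' => match
  Position 3: ('m', 'p', 'l') => mismatch, stop
LCP = "mdf" (length 3)

3


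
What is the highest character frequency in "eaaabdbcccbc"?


Input: eaaabdbcccbc
Character counts:
  'a': 3
  'b': 3
  'c': 4
  'd': 1
  'e': 1
Maximum frequency: 4

4


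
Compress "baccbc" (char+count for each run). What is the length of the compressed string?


Input: baccbc
Runs:
  'b' x 1 => "b1"
  'a' x 1 => "a1"
  'c' x 2 => "c2"
  'b' x 1 => "b1"
  'c' x 1 => "c1"
Compressed: "b1a1c2b1c1"
Compressed length: 10

10


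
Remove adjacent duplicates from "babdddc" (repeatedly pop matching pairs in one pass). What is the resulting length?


Input: babdddc
Stack-based adjacent duplicate removal:
  Read 'b': push. Stack: b
  Read 'a': push. Stack: ba
  Read 'b': push. Stack: bab
  Read 'd': push. Stack: babd
  Read 'd': matches stack top 'd' => pop. Stack: bab
  Read 'd': push. Stack: babd
  Read 'c': push. Stack: babdc
Final stack: "babdc" (length 5)

5


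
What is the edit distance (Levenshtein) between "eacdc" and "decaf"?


Computing edit distance: "eacdc" -> "decaf"
DP table:
           d    e    c    a    f
      0    1    2    3    4    5
  e   1    1    1    2    3    4
  a   2    2    2    2    2    3
  c   3    3    3    2    3    3
  d   4    3    4    3    3    4
  c   5    4    4    4    4    4
Edit distance = dp[5][5] = 4

4


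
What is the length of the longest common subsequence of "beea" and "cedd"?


LCS of "beea" and "cedd"
DP table:
           c    e    d    d
      0    0    0    0    0
  b   0    0    0    0    0
  e   0    0    1    1    1
  e   0    0    1    1    1
  a   0    0    1    1    1
LCS length = dp[4][4] = 1

1


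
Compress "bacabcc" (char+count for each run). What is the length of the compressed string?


Input: bacabcc
Runs:
  'b' x 1 => "b1"
  'a' x 1 => "a1"
  'c' x 1 => "c1"
  'a' x 1 => "a1"
  'b' x 1 => "b1"
  'c' x 2 => "c2"
Compressed: "b1a1c1a1b1c2"
Compressed length: 12

12


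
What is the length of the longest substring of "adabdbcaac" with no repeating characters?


Input: "adabdbcaac"
Sliding window (track last position of each char):
  Position 0 ('a'): window [0,0] length 1 -- new best
  Position 1 ('d'): window [0,1] length 2 -- new best
  Position 2 ('a'): repeat (last at 0), move window start to 1
  Position 2 ('a'): window [1,2] length 2
  Position 3 ('b'): window [1,3] length 3 -- new best
  Position 4 ('d'): repeat (last at 1), move window start to 2
  Position 4 ('d'): window [2,4] length 3
  Position 5 ('b'): repeat (last at 3), move window start to 4
  Position 5 ('b'): window [4,5] length 2
  Position 6 ('c'): window [4,6] length 3
  Position 7 ('a'): window [4,7] length 4 -- new best
  Position 8 ('a'): repeat (last at 7), move window start to 8
  Position 8 ('a'): window [8,8] length 1
  Position 9 ('c'): window [8,9] length 2
Longest substring with no repeats: "dbca" with length 4

4


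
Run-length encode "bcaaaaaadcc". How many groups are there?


Input: bcaaaaaadcc
Scanning for consecutive runs:
  Group 1: 'b' x 1 (positions 0-0)
  Group 2: 'c' x 1 (positions 1-1)
  Group 3: 'a' x 6 (positions 2-7)
  Group 4: 'd' x 1 (positions 8-8)
  Group 5: 'c' x 2 (positions 9-10)
Total groups: 5

5


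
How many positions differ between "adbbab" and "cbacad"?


Comparing "adbbab" and "cbacad" position by position:
  Position 0: 'a' vs 'c' => DIFFER
  Position 1: 'd' vs 'b' => DIFFER
  Position 2: 'b' vs 'a' => DIFFER
  Position 3: 'b' vs 'c' => DIFFER
  Position 4: 'a' vs 'a' => same
  Position 5: 'b' vs 'd' => DIFFER
Positions that differ: 5

5


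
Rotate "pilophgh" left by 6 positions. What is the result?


Input: "pilophgh", rotate left by 6
First 6 characters: "piloph"
Remaining characters: "gh"
Concatenate remaining + first: "gh" + "piloph" = "ghpiloph"

ghpiloph


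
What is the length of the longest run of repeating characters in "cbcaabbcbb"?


Input: "cbcaabbcbb"
Scanning for longest run:
  Position 1 ('b'): new char, reset run to 1
  Position 2 ('c'): new char, reset run to 1
  Position 3 ('a'): new char, reset run to 1
  Position 4 ('a'): continues run of 'a', length=2
  Position 5 ('b'): new char, reset run to 1
  Position 6 ('b'): continues run of 'b', length=2
  Position 7 ('c'): new char, reset run to 1
  Position 8 ('b'): new char, reset run to 1
  Position 9 ('b'): continues run of 'b', length=2
Longest run: 'a' with length 2

2


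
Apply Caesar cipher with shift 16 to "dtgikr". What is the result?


Caesar cipher: shift "dtgikr" by 16
  'd' (pos 3) + 16 = pos 19 = 't'
  't' (pos 19) + 16 = pos 9 = 'j'
  'g' (pos 6) + 16 = pos 22 = 'w'
  'i' (pos 8) + 16 = pos 24 = 'y'
  'k' (pos 10) + 16 = pos 0 = 'a'
  'r' (pos 17) + 16 = pos 7 = 'h'
Result: tjwyah

tjwyah


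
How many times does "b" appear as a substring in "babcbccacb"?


Searching for "b" in "babcbccacb"
Scanning each position:
  Position 0: "b" => MATCH
  Position 1: "a" => no
  Position 2: "b" => MATCH
  Position 3: "c" => no
  Position 4: "b" => MATCH
  Position 5: "c" => no
  Position 6: "c" => no
  Position 7: "a" => no
  Position 8: "c" => no
  Position 9: "b" => MATCH
Total occurrences: 4

4


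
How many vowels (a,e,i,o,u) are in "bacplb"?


Input: bacplb
Checking each character:
  'b' at position 0: consonant
  'a' at position 1: vowel (running total: 1)
  'c' at position 2: consonant
  'p' at position 3: consonant
  'l' at position 4: consonant
  'b' at position 5: consonant
Total vowels: 1

1


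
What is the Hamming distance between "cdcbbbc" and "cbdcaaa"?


Comparing "cdcbbbc" and "cbdcaaa" position by position:
  Position 0: 'c' vs 'c' => same
  Position 1: 'd' vs 'b' => differ
  Position 2: 'c' vs 'd' => differ
  Position 3: 'b' vs 'c' => differ
  Position 4: 'b' vs 'a' => differ
  Position 5: 'b' vs 'a' => differ
  Position 6: 'c' vs 'a' => differ
Total differences (Hamming distance): 6

6


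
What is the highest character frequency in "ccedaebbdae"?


Input: ccedaebbdae
Character counts:
  'a': 2
  'b': 2
  'c': 2
  'd': 2
  'e': 3
Maximum frequency: 3

3


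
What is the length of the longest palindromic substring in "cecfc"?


Input: "cecfc"
Checking substrings for palindromes:
  [0:3] "cec" (len 3) => palindrome
  [2:5] "cfc" (len 3) => palindrome
Longest palindromic substring: "cec" with length 3

3


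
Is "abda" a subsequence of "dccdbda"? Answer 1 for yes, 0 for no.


Check if "abda" is a subsequence of "dccdbda"
Greedy scan:
  Position 0 ('d'): no match needed
  Position 1 ('c'): no match needed
  Position 2 ('c'): no match needed
  Position 3 ('d'): no match needed
  Position 4 ('b'): no match needed
  Position 5 ('d'): no match needed
  Position 6 ('a'): matches sub[0] = 'a'
Only matched 1/4 characters => not a subsequence

0


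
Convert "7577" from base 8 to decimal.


Input: "7577" in base 8
Positional expansion:
  Digit '7' (value 7) x 8^3 = 3584
  Digit '5' (value 5) x 8^2 = 320
  Digit '7' (value 7) x 8^1 = 56
  Digit '7' (value 7) x 8^0 = 7
Sum = 3967

3967


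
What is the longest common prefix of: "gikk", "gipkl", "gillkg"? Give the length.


Words: gikk, gipkl, gillkg
  Position 0: all 'g' => match
  Position 1: all 'i' => match
  Position 2: ('k', 'p', 'l') => mismatch, stop
LCP = "gi" (length 2)

2


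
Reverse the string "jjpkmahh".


Input: jjpkmahh
Reading characters right to left:
  Position 7: 'h'
  Position 6: 'h'
  Position 5: 'a'
  Position 4: 'm'
  Position 3: 'k'
  Position 2: 'p'
  Position 1: 'j'
  Position 0: 'j'
Reversed: hhamkpjj

hhamkpjj


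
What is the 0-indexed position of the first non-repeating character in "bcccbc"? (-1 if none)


Input: bcccbc
Character frequencies:
  'b': 2
  'c': 4
Scanning left to right for freq == 1:
  Position 0 ('b'): freq=2, skip
  Position 1 ('c'): freq=4, skip
  Position 2 ('c'): freq=4, skip
  Position 3 ('c'): freq=4, skip
  Position 4 ('b'): freq=2, skip
  Position 5 ('c'): freq=4, skip
  No unique character found => answer = -1

-1


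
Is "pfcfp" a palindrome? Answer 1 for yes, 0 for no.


Input: pfcfp
Reversed: pfcfp
  Compare pos 0 ('p') with pos 4 ('p'): match
  Compare pos 1 ('f') with pos 3 ('f'): match
Result: palindrome

1


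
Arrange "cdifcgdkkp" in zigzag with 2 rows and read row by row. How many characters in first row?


Zigzag "cdifcgdkkp" into 2 rows:
Placing characters:
  'c' => row 0
  'd' => row 1
  'i' => row 0
  'f' => row 1
  'c' => row 0
  'g' => row 1
  'd' => row 0
  'k' => row 1
  'k' => row 0
  'p' => row 1
Rows:
  Row 0: "cicdk"
  Row 1: "dfgkp"
First row length: 5

5


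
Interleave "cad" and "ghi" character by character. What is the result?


Interleaving "cad" and "ghi":
  Position 0: 'c' from first, 'g' from second => "cg"
  Position 1: 'a' from first, 'h' from second => "ah"
  Position 2: 'd' from first, 'i' from second => "di"
Result: cgahdi

cgahdi


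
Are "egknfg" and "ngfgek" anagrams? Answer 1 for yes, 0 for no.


Strings: "egknfg", "ngfgek"
Sorted first:  efggkn
Sorted second: efggkn
Sorted forms match => anagrams

1


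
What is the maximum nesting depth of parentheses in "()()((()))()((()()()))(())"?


Input: "()()((()))()((()()()))(())"
Tracking depth:
  Position 0 '(': depth becomes 1
  Position 1 ')': depth becomes 0
  Position 2 '(': depth becomes 1
  Position 3 ')': depth becomes 0
  Position 4 '(': depth becomes 1
  Position 5 '(': depth becomes 2
  Position 6 '(': depth becomes 3
  Position 7 ')': depth becomes 2
  Position 8 ')': depth becomes 1
  Position 9 ')': depth becomes 0
  Position 10 '(': depth becomes 1
  Position 11 ')': depth becomes 0
  Position 12 '(': depth becomes 1
  Position 13 '(': depth becomes 2
  Position 14 '(': depth becomes 3
  Position 15 ')': depth becomes 2
  Position 16 '(': depth becomes 3
  Position 17 ')': depth becomes 2
  Position 18 '(': depth becomes 3
  Position 19 ')': depth becomes 2
  Position 20 ')': depth becomes 1
  Position 21 ')': depth becomes 0
  Position 22 '(': depth becomes 1
  Position 23 '(': depth becomes 2
  Position 24 ')': depth becomes 1
  Position 25 ')': depth becomes 0
Maximum depth reached: 3

3


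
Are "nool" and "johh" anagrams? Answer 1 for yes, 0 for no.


Strings: "nool", "johh"
Sorted first:  lnoo
Sorted second: hhjo
Differ at position 0: 'l' vs 'h' => not anagrams

0


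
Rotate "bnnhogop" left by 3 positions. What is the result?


Input: "bnnhogop", rotate left by 3
First 3 characters: "bnn"
Remaining characters: "hogop"
Concatenate remaining + first: "hogop" + "bnn" = "hogopbnn"

hogopbnn


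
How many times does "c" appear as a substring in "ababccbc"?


Searching for "c" in "ababccbc"
Scanning each position:
  Position 0: "a" => no
  Position 1: "b" => no
  Position 2: "a" => no
  Position 3: "b" => no
  Position 4: "c" => MATCH
  Position 5: "c" => MATCH
  Position 6: "b" => no
  Position 7: "c" => MATCH
Total occurrences: 3

3


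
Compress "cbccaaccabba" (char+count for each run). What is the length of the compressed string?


Input: cbccaaccabba
Runs:
  'c' x 1 => "c1"
  'b' x 1 => "b1"
  'c' x 2 => "c2"
  'a' x 2 => "a2"
  'c' x 2 => "c2"
  'a' x 1 => "a1"
  'b' x 2 => "b2"
  'a' x 1 => "a1"
Compressed: "c1b1c2a2c2a1b2a1"
Compressed length: 16

16


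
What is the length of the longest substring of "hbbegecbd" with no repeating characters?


Input: "hbbegecbd"
Sliding window (track last position of each char):
  Position 0 ('h'): window [0,0] length 1 -- new best
  Position 1 ('b'): window [0,1] length 2 -- new best
  Position 2 ('b'): repeat (last at 1), move window start to 2
  Position 2 ('b'): window [2,2] length 1
  Position 3 ('e'): window [2,3] length 2
  Position 4 ('g'): window [2,4] length 3 -- new best
  Position 5 ('e'): repeat (last at 3), move window start to 4
  Position 5 ('e'): window [4,5] length 2
  Position 6 ('c'): window [4,6] length 3
  Position 7 ('b'): window [4,7] length 4 -- new best
  Position 8 ('d'): window [4,8] length 5 -- new best
Longest substring with no repeats: "gecbd" with length 5

5


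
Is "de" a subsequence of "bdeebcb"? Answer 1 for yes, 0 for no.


Check if "de" is a subsequence of "bdeebcb"
Greedy scan:
  Position 0 ('b'): no match needed
  Position 1 ('d'): matches sub[0] = 'd'
  Position 2 ('e'): matches sub[1] = 'e'
  Position 3 ('e'): no match needed
  Position 4 ('b'): no match needed
  Position 5 ('c'): no match needed
  Position 6 ('b'): no match needed
All 2 characters matched => is a subsequence

1


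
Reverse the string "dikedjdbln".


Input: dikedjdbln
Reading characters right to left:
  Position 9: 'n'
  Position 8: 'l'
  Position 7: 'b'
  Position 6: 'd'
  Position 5: 'j'
  Position 4: 'd'
  Position 3: 'e'
  Position 2: 'k'
  Position 1: 'i'
  Position 0: 'd'
Reversed: nlbdjdekid

nlbdjdekid


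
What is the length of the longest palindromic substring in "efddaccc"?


Input: "efddaccc"
Checking substrings for palindromes:
  [5:8] "ccc" (len 3) => palindrome
  [2:4] "dd" (len 2) => palindrome
  [5:7] "cc" (len 2) => palindrome
  [6:8] "cc" (len 2) => palindrome
Longest palindromic substring: "ccc" with length 3

3


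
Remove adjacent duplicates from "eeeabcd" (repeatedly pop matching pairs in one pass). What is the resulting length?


Input: eeeabcd
Stack-based adjacent duplicate removal:
  Read 'e': push. Stack: e
  Read 'e': matches stack top 'e' => pop. Stack: (empty)
  Read 'e': push. Stack: e
  Read 'a': push. Stack: ea
  Read 'b': push. Stack: eab
  Read 'c': push. Stack: eabc
  Read 'd': push. Stack: eabcd
Final stack: "eabcd" (length 5)

5


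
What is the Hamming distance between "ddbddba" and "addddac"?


Comparing "ddbddba" and "addddac" position by position:
  Position 0: 'd' vs 'a' => differ
  Position 1: 'd' vs 'd' => same
  Position 2: 'b' vs 'd' => differ
  Position 3: 'd' vs 'd' => same
  Position 4: 'd' vs 'd' => same
  Position 5: 'b' vs 'a' => differ
  Position 6: 'a' vs 'c' => differ
Total differences (Hamming distance): 4

4


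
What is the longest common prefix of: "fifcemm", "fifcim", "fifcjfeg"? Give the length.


Words: fifcemm, fifcim, fifcjfeg
  Position 0: all 'f' => match
  Position 1: all 'i' => match
  Position 2: all 'f' => match
  Position 3: all 'c' => match
  Position 4: ('e', 'i', 'j') => mismatch, stop
LCP = "fifc" (length 4)

4


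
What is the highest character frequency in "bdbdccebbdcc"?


Input: bdbdccebbdcc
Character counts:
  'b': 4
  'c': 4
  'd': 3
  'e': 1
Maximum frequency: 4

4


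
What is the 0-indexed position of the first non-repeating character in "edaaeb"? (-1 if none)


Input: edaaeb
Character frequencies:
  'a': 2
  'b': 1
  'd': 1
  'e': 2
Scanning left to right for freq == 1:
  Position 0 ('e'): freq=2, skip
  Position 1 ('d'): unique! => answer = 1

1


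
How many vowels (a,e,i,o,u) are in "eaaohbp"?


Input: eaaohbp
Checking each character:
  'e' at position 0: vowel (running total: 1)
  'a' at position 1: vowel (running total: 2)
  'a' at position 2: vowel (running total: 3)
  'o' at position 3: vowel (running total: 4)
  'h' at position 4: consonant
  'b' at position 5: consonant
  'p' at position 6: consonant
Total vowels: 4

4


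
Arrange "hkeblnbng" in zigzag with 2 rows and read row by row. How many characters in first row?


Zigzag "hkeblnbng" into 2 rows:
Placing characters:
  'h' => row 0
  'k' => row 1
  'e' => row 0
  'b' => row 1
  'l' => row 0
  'n' => row 1
  'b' => row 0
  'n' => row 1
  'g' => row 0
Rows:
  Row 0: "helbg"
  Row 1: "kbnn"
First row length: 5

5


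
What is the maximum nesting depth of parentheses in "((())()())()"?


Input: "((())()())()"
Tracking depth:
  Position 0 '(': depth becomes 1
  Position 1 '(': depth becomes 2
  Position 2 '(': depth becomes 3
  Position 3 ')': depth becomes 2
  Position 4 ')': depth becomes 1
  Position 5 '(': depth becomes 2
  Position 6 ')': depth becomes 1
  Position 7 '(': depth becomes 2
  Position 8 ')': depth becomes 1
  Position 9 ')': depth becomes 0
  Position 10 '(': depth becomes 1
  Position 11 ')': depth becomes 0
Maximum depth reached: 3

3


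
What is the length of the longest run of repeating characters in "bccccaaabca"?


Input: "bccccaaabca"
Scanning for longest run:
  Position 1 ('c'): new char, reset run to 1
  Position 2 ('c'): continues run of 'c', length=2
  Position 3 ('c'): continues run of 'c', length=3
  Position 4 ('c'): continues run of 'c', length=4
  Position 5 ('a'): new char, reset run to 1
  Position 6 ('a'): continues run of 'a', length=2
  Position 7 ('a'): continues run of 'a', length=3
  Position 8 ('b'): new char, reset run to 1
  Position 9 ('c'): new char, reset run to 1
  Position 10 ('a'): new char, reset run to 1
Longest run: 'c' with length 4

4


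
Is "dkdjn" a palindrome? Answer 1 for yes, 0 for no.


Input: dkdjn
Reversed: njdkd
  Compare pos 0 ('d') with pos 4 ('n'): MISMATCH
  Compare pos 1 ('k') with pos 3 ('j'): MISMATCH
Result: not a palindrome

0


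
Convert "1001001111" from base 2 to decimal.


Input: "1001001111" in base 2
Positional expansion:
  Digit '1' (value 1) x 2^9 = 512
  Digit '0' (value 0) x 2^8 = 0
  Digit '0' (value 0) x 2^7 = 0
  Digit '1' (value 1) x 2^6 = 64
  Digit '0' (value 0) x 2^5 = 0
  Digit '0' (value 0) x 2^4 = 0
  Digit '1' (value 1) x 2^3 = 8
  Digit '1' (value 1) x 2^2 = 4
  Digit '1' (value 1) x 2^1 = 2
  Digit '1' (value 1) x 2^0 = 1
Sum = 591

591


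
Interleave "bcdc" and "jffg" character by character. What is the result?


Interleaving "bcdc" and "jffg":
  Position 0: 'b' from first, 'j' from second => "bj"
  Position 1: 'c' from first, 'f' from second => "cf"
  Position 2: 'd' from first, 'f' from second => "df"
  Position 3: 'c' from first, 'g' from second => "cg"
Result: bjcfdfcg

bjcfdfcg


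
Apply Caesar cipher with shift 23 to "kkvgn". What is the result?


Caesar cipher: shift "kkvgn" by 23
  'k' (pos 10) + 23 = pos 7 = 'h'
  'k' (pos 10) + 23 = pos 7 = 'h'
  'v' (pos 21) + 23 = pos 18 = 's'
  'g' (pos 6) + 23 = pos 3 = 'd'
  'n' (pos 13) + 23 = pos 10 = 'k'
Result: hhsdk

hhsdk


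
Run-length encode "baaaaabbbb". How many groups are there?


Input: baaaaabbbb
Scanning for consecutive runs:
  Group 1: 'b' x 1 (positions 0-0)
  Group 2: 'a' x 5 (positions 1-5)
  Group 3: 'b' x 4 (positions 6-9)
Total groups: 3

3


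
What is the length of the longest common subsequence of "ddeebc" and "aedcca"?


LCS of "ddeebc" and "aedcca"
DP table:
           a    e    d    c    c    a
      0    0    0    0    0    0    0
  d   0    0    0    1    1    1    1
  d   0    0    0    1    1    1    1
  e   0    0    1    1    1    1    1
  e   0    0    1    1    1    1    1
  b   0    0    1    1    1    1    1
  c   0    0    1    1    2    2    2
LCS length = dp[6][6] = 2

2


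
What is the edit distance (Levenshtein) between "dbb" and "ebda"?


Computing edit distance: "dbb" -> "ebda"
DP table:
           e    b    d    a
      0    1    2    3    4
  d   1    1    2    2    3
  b   2    2    1    2    3
  b   3    3    2    2    3
Edit distance = dp[3][4] = 3

3


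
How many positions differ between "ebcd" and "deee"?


Comparing "ebcd" and "deee" position by position:
  Position 0: 'e' vs 'd' => DIFFER
  Position 1: 'b' vs 'e' => DIFFER
  Position 2: 'c' vs 'e' => DIFFER
  Position 3: 'd' vs 'e' => DIFFER
Positions that differ: 4

4


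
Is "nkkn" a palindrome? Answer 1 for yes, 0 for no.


Input: nkkn
Reversed: nkkn
  Compare pos 0 ('n') with pos 3 ('n'): match
  Compare pos 1 ('k') with pos 2 ('k'): match
Result: palindrome

1


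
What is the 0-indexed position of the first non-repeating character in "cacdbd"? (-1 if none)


Input: cacdbd
Character frequencies:
  'a': 1
  'b': 1
  'c': 2
  'd': 2
Scanning left to right for freq == 1:
  Position 0 ('c'): freq=2, skip
  Position 1 ('a'): unique! => answer = 1

1


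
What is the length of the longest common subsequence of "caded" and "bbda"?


LCS of "caded" and "bbda"
DP table:
           b    b    d    a
      0    0    0    0    0
  c   0    0    0    0    0
  a   0    0    0    0    1
  d   0    0    0    1    1
  e   0    0    0    1    1
  d   0    0    0    1    1
LCS length = dp[5][4] = 1

1


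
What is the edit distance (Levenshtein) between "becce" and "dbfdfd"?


Computing edit distance: "becce" -> "dbfdfd"
DP table:
           d    b    f    d    f    d
      0    1    2    3    4    5    6
  b   1    1    1    2    3    4    5
  e   2    2    2    2    3    4    5
  c   3    3    3    3    3    4    5
  c   4    4    4    4    4    4    5
  e   5    5    5    5    5    5    5
Edit distance = dp[5][6] = 5

5


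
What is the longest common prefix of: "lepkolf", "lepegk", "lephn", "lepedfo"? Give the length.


Words: lepkolf, lepegk, lephn, lepedfo
  Position 0: all 'l' => match
  Position 1: all 'e' => match
  Position 2: all 'p' => match
  Position 3: ('k', 'e', 'h', 'e') => mismatch, stop
LCP = "lep" (length 3)

3


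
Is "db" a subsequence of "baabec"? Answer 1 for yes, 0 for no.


Check if "db" is a subsequence of "baabec"
Greedy scan:
  Position 0 ('b'): no match needed
  Position 1 ('a'): no match needed
  Position 2 ('a'): no match needed
  Position 3 ('b'): no match needed
  Position 4 ('e'): no match needed
  Position 5 ('c'): no match needed
Only matched 0/2 characters => not a subsequence

0


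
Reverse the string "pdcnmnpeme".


Input: pdcnmnpeme
Reading characters right to left:
  Position 9: 'e'
  Position 8: 'm'
  Position 7: 'e'
  Position 6: 'p'
  Position 5: 'n'
  Position 4: 'm'
  Position 3: 'n'
  Position 2: 'c'
  Position 1: 'd'
  Position 0: 'p'
Reversed: emepnmncdp

emepnmncdp


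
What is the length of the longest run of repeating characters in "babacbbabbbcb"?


Input: "babacbbabbbcb"
Scanning for longest run:
  Position 1 ('a'): new char, reset run to 1
  Position 2 ('b'): new char, reset run to 1
  Position 3 ('a'): new char, reset run to 1
  Position 4 ('c'): new char, reset run to 1
  Position 5 ('b'): new char, reset run to 1
  Position 6 ('b'): continues run of 'b', length=2
  Position 7 ('a'): new char, reset run to 1
  Position 8 ('b'): new char, reset run to 1
  Position 9 ('b'): continues run of 'b', length=2
  Position 10 ('b'): continues run of 'b', length=3
  Position 11 ('c'): new char, reset run to 1
  Position 12 ('b'): new char, reset run to 1
Longest run: 'b' with length 3

3


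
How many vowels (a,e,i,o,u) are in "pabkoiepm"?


Input: pabkoiepm
Checking each character:
  'p' at position 0: consonant
  'a' at position 1: vowel (running total: 1)
  'b' at position 2: consonant
  'k' at position 3: consonant
  'o' at position 4: vowel (running total: 2)
  'i' at position 5: vowel (running total: 3)
  'e' at position 6: vowel (running total: 4)
  'p' at position 7: consonant
  'm' at position 8: consonant
Total vowels: 4

4


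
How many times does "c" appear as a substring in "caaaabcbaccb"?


Searching for "c" in "caaaabcbaccb"
Scanning each position:
  Position 0: "c" => MATCH
  Position 1: "a" => no
  Position 2: "a" => no
  Position 3: "a" => no
  Position 4: "a" => no
  Position 5: "b" => no
  Position 6: "c" => MATCH
  Position 7: "b" => no
  Position 8: "a" => no
  Position 9: "c" => MATCH
  Position 10: "c" => MATCH
  Position 11: "b" => no
Total occurrences: 4

4


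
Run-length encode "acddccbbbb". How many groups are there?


Input: acddccbbbb
Scanning for consecutive runs:
  Group 1: 'a' x 1 (positions 0-0)
  Group 2: 'c' x 1 (positions 1-1)
  Group 3: 'd' x 2 (positions 2-3)
  Group 4: 'c' x 2 (positions 4-5)
  Group 5: 'b' x 4 (positions 6-9)
Total groups: 5

5


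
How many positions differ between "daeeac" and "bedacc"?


Comparing "daeeac" and "bedacc" position by position:
  Position 0: 'd' vs 'b' => DIFFER
  Position 1: 'a' vs 'e' => DIFFER
  Position 2: 'e' vs 'd' => DIFFER
  Position 3: 'e' vs 'a' => DIFFER
  Position 4: 'a' vs 'c' => DIFFER
  Position 5: 'c' vs 'c' => same
Positions that differ: 5

5


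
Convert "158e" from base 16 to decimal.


Input: "158e" in base 16
Positional expansion:
  Digit '1' (value 1) x 16^3 = 4096
  Digit '5' (value 5) x 16^2 = 1280
  Digit '8' (value 8) x 16^1 = 128
  Digit 'e' (value 14) x 16^0 = 14
Sum = 5518

5518


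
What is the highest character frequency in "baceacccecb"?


Input: baceacccecb
Character counts:
  'a': 2
  'b': 2
  'c': 5
  'e': 2
Maximum frequency: 5

5


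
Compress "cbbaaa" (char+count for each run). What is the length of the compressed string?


Input: cbbaaa
Runs:
  'c' x 1 => "c1"
  'b' x 2 => "b2"
  'a' x 3 => "a3"
Compressed: "c1b2a3"
Compressed length: 6

6


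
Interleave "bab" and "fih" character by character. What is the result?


Interleaving "bab" and "fih":
  Position 0: 'b' from first, 'f' from second => "bf"
  Position 1: 'a' from first, 'i' from second => "ai"
  Position 2: 'b' from first, 'h' from second => "bh"
Result: bfaibh

bfaibh


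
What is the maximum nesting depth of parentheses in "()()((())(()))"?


Input: "()()((())(()))"
Tracking depth:
  Position 0 '(': depth becomes 1
  Position 1 ')': depth becomes 0
  Position 2 '(': depth becomes 1
  Position 3 ')': depth becomes 0
  Position 4 '(': depth becomes 1
  Position 5 '(': depth becomes 2
  Position 6 '(': depth becomes 3
  Position 7 ')': depth becomes 2
  Position 8 ')': depth becomes 1
  Position 9 '(': depth becomes 2
  Position 10 '(': depth becomes 3
  Position 11 ')': depth becomes 2
  Position 12 ')': depth becomes 1
  Position 13 ')': depth becomes 0
Maximum depth reached: 3

3


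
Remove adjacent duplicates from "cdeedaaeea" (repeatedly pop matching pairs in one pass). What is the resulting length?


Input: cdeedaaeea
Stack-based adjacent duplicate removal:
  Read 'c': push. Stack: c
  Read 'd': push. Stack: cd
  Read 'e': push. Stack: cde
  Read 'e': matches stack top 'e' => pop. Stack: cd
  Read 'd': matches stack top 'd' => pop. Stack: c
  Read 'a': push. Stack: ca
  Read 'a': matches stack top 'a' => pop. Stack: c
  Read 'e': push. Stack: ce
  Read 'e': matches stack top 'e' => pop. Stack: c
  Read 'a': push. Stack: ca
Final stack: "ca" (length 2)

2


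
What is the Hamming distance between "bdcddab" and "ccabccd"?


Comparing "bdcddab" and "ccabccd" position by position:
  Position 0: 'b' vs 'c' => differ
  Position 1: 'd' vs 'c' => differ
  Position 2: 'c' vs 'a' => differ
  Position 3: 'd' vs 'b' => differ
  Position 4: 'd' vs 'c' => differ
  Position 5: 'a' vs 'c' => differ
  Position 6: 'b' vs 'd' => differ
Total differences (Hamming distance): 7

7


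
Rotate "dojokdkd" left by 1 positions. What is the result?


Input: "dojokdkd", rotate left by 1
First 1 characters: "d"
Remaining characters: "ojokdkd"
Concatenate remaining + first: "ojokdkd" + "d" = "ojokdkdd"

ojokdkdd


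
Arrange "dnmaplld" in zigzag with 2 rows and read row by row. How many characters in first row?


Zigzag "dnmaplld" into 2 rows:
Placing characters:
  'd' => row 0
  'n' => row 1
  'm' => row 0
  'a' => row 1
  'p' => row 0
  'l' => row 1
  'l' => row 0
  'd' => row 1
Rows:
  Row 0: "dmpl"
  Row 1: "nald"
First row length: 4

4


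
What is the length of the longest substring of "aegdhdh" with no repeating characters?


Input: "aegdhdh"
Sliding window (track last position of each char):
  Position 0 ('a'): window [0,0] length 1 -- new best
  Position 1 ('e'): window [0,1] length 2 -- new best
  Position 2 ('g'): window [0,2] length 3 -- new best
  Position 3 ('d'): window [0,3] length 4 -- new best
  Position 4 ('h'): window [0,4] length 5 -- new best
  Position 5 ('d'): repeat (last at 3), move window start to 4
  Position 5 ('d'): window [4,5] length 2
  Position 6 ('h'): repeat (last at 4), move window start to 5
  Position 6 ('h'): window [5,6] length 2
Longest substring with no repeats: "aegdh" with length 5

5


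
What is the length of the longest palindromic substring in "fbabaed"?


Input: "fbabaed"
Checking substrings for palindromes:
  [1:4] "bab" (len 3) => palindrome
  [2:5] "aba" (len 3) => palindrome
Longest palindromic substring: "bab" with length 3

3


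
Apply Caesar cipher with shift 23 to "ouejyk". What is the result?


Caesar cipher: shift "ouejyk" by 23
  'o' (pos 14) + 23 = pos 11 = 'l'
  'u' (pos 20) + 23 = pos 17 = 'r'
  'e' (pos 4) + 23 = pos 1 = 'b'
  'j' (pos 9) + 23 = pos 6 = 'g'
  'y' (pos 24) + 23 = pos 21 = 'v'
  'k' (pos 10) + 23 = pos 7 = 'h'
Result: lrbgvh

lrbgvh


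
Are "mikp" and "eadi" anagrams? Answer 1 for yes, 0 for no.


Strings: "mikp", "eadi"
Sorted first:  ikmp
Sorted second: adei
Differ at position 0: 'i' vs 'a' => not anagrams

0


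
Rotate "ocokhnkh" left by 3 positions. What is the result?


Input: "ocokhnkh", rotate left by 3
First 3 characters: "oco"
Remaining characters: "khnkh"
Concatenate remaining + first: "khnkh" + "oco" = "khnkhoco"

khnkhoco


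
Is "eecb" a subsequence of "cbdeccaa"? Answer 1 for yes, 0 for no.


Check if "eecb" is a subsequence of "cbdeccaa"
Greedy scan:
  Position 0 ('c'): no match needed
  Position 1 ('b'): no match needed
  Position 2 ('d'): no match needed
  Position 3 ('e'): matches sub[0] = 'e'
  Position 4 ('c'): no match needed
  Position 5 ('c'): no match needed
  Position 6 ('a'): no match needed
  Position 7 ('a'): no match needed
Only matched 1/4 characters => not a subsequence

0


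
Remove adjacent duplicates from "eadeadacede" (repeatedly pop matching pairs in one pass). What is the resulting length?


Input: eadeadacede
Stack-based adjacent duplicate removal:
  Read 'e': push. Stack: e
  Read 'a': push. Stack: ea
  Read 'd': push. Stack: ead
  Read 'e': push. Stack: eade
  Read 'a': push. Stack: eadea
  Read 'd': push. Stack: eadead
  Read 'a': push. Stack: eadeada
  Read 'c': push. Stack: eadeadac
  Read 'e': push. Stack: eadeadace
  Read 'd': push. Stack: eadeadaced
  Read 'e': push. Stack: eadeadacede
Final stack: "eadeadacede" (length 11)

11


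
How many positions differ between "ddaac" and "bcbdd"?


Comparing "ddaac" and "bcbdd" position by position:
  Position 0: 'd' vs 'b' => DIFFER
  Position 1: 'd' vs 'c' => DIFFER
  Position 2: 'a' vs 'b' => DIFFER
  Position 3: 'a' vs 'd' => DIFFER
  Position 4: 'c' vs 'd' => DIFFER
Positions that differ: 5

5


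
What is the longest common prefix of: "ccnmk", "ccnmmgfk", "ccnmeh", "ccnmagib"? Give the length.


Words: ccnmk, ccnmmgfk, ccnmeh, ccnmagib
  Position 0: all 'c' => match
  Position 1: all 'c' => match
  Position 2: all 'n' => match
  Position 3: all 'm' => match
  Position 4: ('k', 'm', 'e', 'a') => mismatch, stop
LCP = "ccnm" (length 4)

4


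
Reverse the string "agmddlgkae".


Input: agmddlgkae
Reading characters right to left:
  Position 9: 'e'
  Position 8: 'a'
  Position 7: 'k'
  Position 6: 'g'
  Position 5: 'l'
  Position 4: 'd'
  Position 3: 'd'
  Position 2: 'm'
  Position 1: 'g'
  Position 0: 'a'
Reversed: eakglddmga

eakglddmga


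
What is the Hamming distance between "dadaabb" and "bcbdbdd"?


Comparing "dadaabb" and "bcbdbdd" position by position:
  Position 0: 'd' vs 'b' => differ
  Position 1: 'a' vs 'c' => differ
  Position 2: 'd' vs 'b' => differ
  Position 3: 'a' vs 'd' => differ
  Position 4: 'a' vs 'b' => differ
  Position 5: 'b' vs 'd' => differ
  Position 6: 'b' vs 'd' => differ
Total differences (Hamming distance): 7

7


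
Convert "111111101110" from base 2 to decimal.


Input: "111111101110" in base 2
Positional expansion:
  Digit '1' (value 1) x 2^11 = 2048
  Digit '1' (value 1) x 2^10 = 1024
  Digit '1' (value 1) x 2^9 = 512
  Digit '1' (value 1) x 2^8 = 256
  Digit '1' (value 1) x 2^7 = 128
  Digit '1' (value 1) x 2^6 = 64
  Digit '1' (value 1) x 2^5 = 32
  Digit '0' (value 0) x 2^4 = 0
  Digit '1' (value 1) x 2^3 = 8
  Digit '1' (value 1) x 2^2 = 4
  Digit '1' (value 1) x 2^1 = 2
  Digit '0' (value 0) x 2^0 = 0
Sum = 4078

4078


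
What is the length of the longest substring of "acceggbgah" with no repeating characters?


Input: "acceggbgah"
Sliding window (track last position of each char):
  Position 0 ('a'): window [0,0] length 1 -- new best
  Position 1 ('c'): window [0,1] length 2 -- new best
  Position 2 ('c'): repeat (last at 1), move window start to 2
  Position 2 ('c'): window [2,2] length 1
  Position 3 ('e'): window [2,3] length 2
  Position 4 ('g'): window [2,4] length 3 -- new best
  Position 5 ('g'): repeat (last at 4), move window start to 5
  Position 5 ('g'): window [5,5] length 1
  Position 6 ('b'): window [5,6] length 2
  Position 7 ('g'): repeat (last at 5), move window start to 6
  Position 7 ('g'): window [6,7] length 2
  Position 8 ('a'): window [6,8] length 3
  Position 9 ('h'): window [6,9] length 4 -- new best
Longest substring with no repeats: "bgah" with length 4

4


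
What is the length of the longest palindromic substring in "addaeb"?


Input: "addaeb"
Checking substrings for palindromes:
  [0:4] "adda" (len 4) => palindrome
  [1:3] "dd" (len 2) => palindrome
Longest palindromic substring: "adda" with length 4

4
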